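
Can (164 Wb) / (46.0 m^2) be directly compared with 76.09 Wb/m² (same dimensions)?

Yes

Work out the base dimensions of each:
  (164 Wb) / (46.0 m^2):  [kg·m²·s⁻²·A⁻¹] / [m²] = kg·s⁻²·A⁻¹
  76.09 Wb/m²:  Wb·m⁻² = V·s·m⁻² = kg·s⁻²·A⁻¹
Both are kg·s⁻²·A⁻¹, so they have the same dimensions and can be added.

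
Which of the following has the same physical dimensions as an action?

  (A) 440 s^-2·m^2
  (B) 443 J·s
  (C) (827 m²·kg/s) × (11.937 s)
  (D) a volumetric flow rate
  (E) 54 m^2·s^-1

(B)

Reference: [action] = kg·m²·s⁻¹.
Each option:
  (A) m²·s⁻²
  (B) J·s = N·m·s = kg·m²·s⁻¹  ← same
  (C) [kg·m²·s⁻¹] · [s] = kg·m²
  (D) [volumetric flow rate] = m³·s⁻¹
  (E) m²·s⁻¹
Only (B) matches kg·m²·s⁻¹.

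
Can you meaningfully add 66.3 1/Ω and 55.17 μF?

No

Reduce each to base SI dimensions:
  66.3 1/Ω:  Ω⁻¹ = (V·A⁻¹)⁻¹ = kg⁻¹·m⁻²·s³·A²
  55.17 μF:  F = C·V⁻¹ = kg⁻¹·m⁻²·s⁴·A²
kg⁻¹·m⁻²·s³·A² ≠ kg⁻¹·m⁻²·s⁴·A², so they cannot be added.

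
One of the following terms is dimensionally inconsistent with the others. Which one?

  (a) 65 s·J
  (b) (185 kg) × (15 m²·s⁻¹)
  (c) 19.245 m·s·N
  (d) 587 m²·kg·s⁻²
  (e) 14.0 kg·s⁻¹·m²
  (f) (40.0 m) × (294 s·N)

Dimensions:
  (a) J·s = N·m·s = kg·m²·s⁻¹
  (b) [kg] · [m²·s⁻¹] = kg·m²·s⁻¹
  (c) N·m·s = kg·m·s⁻²·m·s = kg·m²·s⁻¹
  (d) kg·m²·s⁻²
  (e) kg·m²·s⁻¹
  (f) [m] · [kg·m·s⁻¹] = kg·m²·s⁻¹
All reduce to kg·m²·s⁻¹ except (d), which is kg·m²·s⁻².

(d)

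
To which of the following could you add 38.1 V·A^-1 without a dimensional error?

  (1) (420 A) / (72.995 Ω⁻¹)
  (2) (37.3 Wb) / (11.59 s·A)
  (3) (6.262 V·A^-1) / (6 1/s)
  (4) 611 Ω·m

(2)

Reference: V·A⁻¹ = J·C⁻¹·A⁻¹ = kg·m²·s⁻³·A⁻².
Each option:
  (1) [A] / [kg⁻¹·m⁻²·s³·A²] = kg·m²·s⁻³·A⁻¹
  (2) [kg·m²·s⁻²·A⁻¹] / [s·A] = kg·m²·s⁻³·A⁻²  ← same
  (3) [kg·m²·s⁻³·A⁻²] / [s⁻¹] = kg·m²·s⁻²·A⁻²
  (4) Ω·m = V·A⁻¹·m = kg·m³·s⁻³·A⁻²
Only (2) matches kg·m²·s⁻³·A⁻².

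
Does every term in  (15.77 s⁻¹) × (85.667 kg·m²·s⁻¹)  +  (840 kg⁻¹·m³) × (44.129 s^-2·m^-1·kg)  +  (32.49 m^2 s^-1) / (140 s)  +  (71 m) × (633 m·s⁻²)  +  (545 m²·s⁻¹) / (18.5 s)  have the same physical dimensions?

Reduce each to base SI dimensions:
  (15.77 s⁻¹) × (85.667 kg·m²·s⁻¹):  [s⁻¹] · [kg·m²·s⁻¹] = kg·m²·s⁻²
  (840 kg⁻¹·m³) × (44.129 s^-2·m^-1·kg):  [kg⁻¹·m³] · [kg·m⁻¹·s⁻²] = m²·s⁻²
  (32.49 m^2 s^-1) / (140 s):  [m²·s⁻¹] / [s] = m²·s⁻²
  (71 m) × (633 m·s⁻²):  [m] · [m·s⁻²] = m²·s⁻²
  (545 m²·s⁻¹) / (18.5 s):  [m²·s⁻¹] / [s] = m²·s⁻²
The terms do not share a single dimension (kg·m²·s⁻² vs m²·s⁻²).

No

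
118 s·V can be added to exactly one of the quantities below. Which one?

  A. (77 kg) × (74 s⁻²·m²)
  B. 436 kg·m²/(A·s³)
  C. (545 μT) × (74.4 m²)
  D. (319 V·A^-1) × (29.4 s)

Reference: V·s = J·C⁻¹·s = kg·m²·s⁻²·A⁻¹.
Each option:
  A. [kg] · [m²·s⁻²] = kg·m²·s⁻²
  B. kg·m²·s⁻³·A⁻¹
  C. [kg·s⁻²·A⁻¹] · [m²] = kg·m²·s⁻²·A⁻¹  ← same
  D. [kg·m²·s⁻³·A⁻²] · [s] = kg·m²·s⁻²·A⁻²
Only C. matches kg·m²·s⁻²·A⁻¹.

C.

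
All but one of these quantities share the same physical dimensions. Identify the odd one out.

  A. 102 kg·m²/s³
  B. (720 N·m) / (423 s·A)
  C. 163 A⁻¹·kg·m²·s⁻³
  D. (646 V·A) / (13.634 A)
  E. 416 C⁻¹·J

In SI base units:
  A. kg·m²·s⁻³
  B. [kg·m²·s⁻²] / [s·A] = kg·m²·s⁻³·A⁻¹
  C. kg·m²·s⁻³·A⁻¹
  D. [kg·m²·s⁻³] / [A] = kg·m²·s⁻³·A⁻¹
  E. J·C⁻¹ = N·m·(s·A)⁻¹ = kg·m²·s⁻³·A⁻¹
All reduce to kg·m²·s⁻³·A⁻¹ except A., which is kg·m²·s⁻³.

A.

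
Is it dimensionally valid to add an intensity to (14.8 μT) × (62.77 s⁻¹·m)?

Dimensions:
  an intensity:  [intensity] = kg·s⁻³
  (14.8 μT) × (62.77 s⁻¹·m):  [kg·s⁻²·A⁻¹] · [m·s⁻¹] = kg·m·s⁻³·A⁻¹
kg·s⁻³ ≠ kg·m·s⁻³·A⁻¹, so they cannot be added.

No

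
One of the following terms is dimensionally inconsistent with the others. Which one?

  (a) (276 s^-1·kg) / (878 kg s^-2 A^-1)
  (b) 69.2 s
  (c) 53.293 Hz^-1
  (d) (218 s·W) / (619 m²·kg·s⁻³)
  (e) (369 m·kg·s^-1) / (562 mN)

(a)

In SI base units:
  (a) [kg·s⁻¹] / [kg·s⁻²·A⁻¹] = s·A
  (b) s
  (c) Hz⁻¹ = (s⁻¹)⁻¹ = s
  (d) [kg·m²·s⁻²] / [kg·m²·s⁻³] = s
  (e) [kg·m·s⁻¹] / [kg·m·s⁻²] = s
All reduce to s except (a), which is s·A.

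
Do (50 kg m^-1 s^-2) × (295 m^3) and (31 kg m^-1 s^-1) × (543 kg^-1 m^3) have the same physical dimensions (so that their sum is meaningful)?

Work out the base dimensions of each:
  (50 kg m^-1 s^-2) × (295 m^3):  [kg·m⁻¹·s⁻²] · [m³] = kg·m²·s⁻²
  (31 kg m^-1 s^-1) × (543 kg^-1 m^3):  [kg·m⁻¹·s⁻¹] · [kg⁻¹·m³] = m²·s⁻¹
kg·m²·s⁻² ≠ m²·s⁻¹, so they cannot be added.

No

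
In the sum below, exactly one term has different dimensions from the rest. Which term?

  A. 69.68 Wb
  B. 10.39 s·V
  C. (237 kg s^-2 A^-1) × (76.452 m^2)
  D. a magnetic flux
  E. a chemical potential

E.

In SI base units:
  A. Wb = V·s = kg·m²·s⁻²·A⁻¹
  B. V·s = J·C⁻¹·s = kg·m²·s⁻²·A⁻¹
  C. [kg·s⁻²·A⁻¹] · [m²] = kg·m²·s⁻²·A⁻¹
  D. [magnetic flux] = kg·m²·s⁻²·A⁻¹
  E. [chemical potential] = kg·m²·s⁻²·mol⁻¹
All reduce to kg·m²·s⁻²·A⁻¹ except E., which is kg·m²·s⁻²·mol⁻¹.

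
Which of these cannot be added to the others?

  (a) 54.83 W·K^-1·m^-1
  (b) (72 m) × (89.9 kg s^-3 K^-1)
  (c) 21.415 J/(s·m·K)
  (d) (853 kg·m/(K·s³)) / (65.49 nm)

In SI base units:
  (a) W·m⁻¹·K⁻¹ = J·s⁻¹·m⁻¹·K⁻¹ = kg·m·s⁻³·K⁻¹
  (b) [m] · [kg·s⁻³·K⁻¹] = kg·m·s⁻³·K⁻¹
  (c) J·s⁻¹·m⁻¹·K⁻¹ = N·m·s⁻¹·m⁻¹·K⁻¹ = kg·m·s⁻³·K⁻¹
  (d) [kg·m·s⁻³·K⁻¹] / [m] = kg·s⁻³·K⁻¹
All reduce to kg·m·s⁻³·K⁻¹ except (d), which is kg·s⁻³·K⁻¹.

(d)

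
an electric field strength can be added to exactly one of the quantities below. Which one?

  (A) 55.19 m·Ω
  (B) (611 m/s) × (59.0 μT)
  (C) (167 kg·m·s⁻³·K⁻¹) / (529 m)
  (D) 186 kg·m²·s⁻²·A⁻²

(B)

Reference: [electric field strength] = kg·m·s⁻³·A⁻¹.
Each option:
  (A) Ω·m = V·A⁻¹·m = kg·m³·s⁻³·A⁻²
  (B) [m·s⁻¹] · [kg·s⁻²·A⁻¹] = kg·m·s⁻³·A⁻¹  ← same
  (C) [kg·m·s⁻³·K⁻¹] / [m] = kg·s⁻³·K⁻¹
  (D) kg·m²·s⁻²·A⁻²
Only (B) matches kg·m·s⁻³·A⁻¹.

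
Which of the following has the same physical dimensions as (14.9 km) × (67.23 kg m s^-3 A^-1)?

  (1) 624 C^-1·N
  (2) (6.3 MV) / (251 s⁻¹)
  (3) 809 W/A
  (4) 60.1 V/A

Reference: [m] · [kg·m·s⁻³·A⁻¹] = kg·m²·s⁻³·A⁻¹.
Each option:
  (1) N·C⁻¹ = kg·m·s⁻²·(s·A)⁻¹ = kg·m·s⁻³·A⁻¹
  (2) [kg·m²·s⁻³·A⁻¹] / [s⁻¹] = kg·m²·s⁻²·A⁻¹
  (3) W·A⁻¹ = J·s⁻¹·A⁻¹ = kg·m²·s⁻³·A⁻¹  ← same
  (4) V·A⁻¹ = J·C⁻¹·A⁻¹ = kg·m²·s⁻³·A⁻²
Only (3) matches kg·m²·s⁻³·A⁻¹.

(3)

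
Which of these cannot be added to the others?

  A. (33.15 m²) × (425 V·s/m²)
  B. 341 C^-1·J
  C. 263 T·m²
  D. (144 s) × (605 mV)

B.

In SI base units:
  A. [m²] · [kg·s⁻²·A⁻¹] = kg·m²·s⁻²·A⁻¹
  B. J·C⁻¹ = N·m·(s·A)⁻¹ = kg·m²·s⁻³·A⁻¹
  C. T·m² = Wb·m⁻²·m² = kg·m²·s⁻²·A⁻¹
  D. [s] · [kg·m²·s⁻³·A⁻¹] = kg·m²·s⁻²·A⁻¹
All reduce to kg·m²·s⁻²·A⁻¹ except B., which is kg·m²·s⁻³·A⁻¹.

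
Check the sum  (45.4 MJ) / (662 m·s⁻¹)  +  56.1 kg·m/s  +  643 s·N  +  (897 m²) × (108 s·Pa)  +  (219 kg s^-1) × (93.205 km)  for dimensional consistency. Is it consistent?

Dimensions:
  (45.4 MJ) / (662 m·s⁻¹):  [kg·m²·s⁻²] / [m·s⁻¹] = kg·m·s⁻¹
  56.1 kg·m/s:  kg·m·s⁻¹
  643 s·N:  N·s = kg·m·s⁻²·s = kg·m·s⁻¹
  (897 m²) × (108 s·Pa):  [m²] · [kg·m⁻¹·s⁻¹] = kg·m·s⁻¹
  (219 kg s^-1) × (93.205 km):  [kg·s⁻¹] · [m] = kg·m·s⁻¹
Every term reduces to kg·m·s⁻¹.

Yes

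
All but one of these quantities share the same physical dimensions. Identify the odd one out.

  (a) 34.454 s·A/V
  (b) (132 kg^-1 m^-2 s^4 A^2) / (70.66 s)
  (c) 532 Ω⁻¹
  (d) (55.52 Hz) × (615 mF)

Dimensions:
  (a) A·s·V⁻¹ = A·s·(J·C⁻¹)⁻¹ = kg⁻¹·m⁻²·s⁴·A²
  (b) [kg⁻¹·m⁻²·s⁴·A²] / [s] = kg⁻¹·m⁻²·s³·A²
  (c) Ω⁻¹ = (V·A⁻¹)⁻¹ = kg⁻¹·m⁻²·s³·A²
  (d) [s⁻¹] · [kg⁻¹·m⁻²·s⁴·A²] = kg⁻¹·m⁻²·s³·A²
All reduce to kg⁻¹·m⁻²·s³·A² except (a), which is kg⁻¹·m⁻²·s⁴·A².

(a)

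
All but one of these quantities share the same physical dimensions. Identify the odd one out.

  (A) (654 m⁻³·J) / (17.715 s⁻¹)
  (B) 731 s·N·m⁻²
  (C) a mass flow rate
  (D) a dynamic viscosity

(C)

Expand each in SI base units:
  (A) [kg·m⁻¹·s⁻²] / [s⁻¹] = kg·m⁻¹·s⁻¹
  (B) N·s·m⁻² = kg·m·s⁻²·s·m⁻² = kg·m⁻¹·s⁻¹
  (C) [mass flow rate] = kg·s⁻¹
  (D) [dynamic viscosity] = kg·m⁻¹·s⁻¹
All reduce to kg·m⁻¹·s⁻¹ except (C), which is kg·s⁻¹.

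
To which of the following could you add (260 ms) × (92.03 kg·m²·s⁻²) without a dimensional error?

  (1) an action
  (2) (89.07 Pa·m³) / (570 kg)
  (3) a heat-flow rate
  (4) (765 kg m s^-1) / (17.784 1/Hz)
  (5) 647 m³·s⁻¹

(1)

Reference: [s] · [kg·m²·s⁻²] = kg·m²·s⁻¹.
Each option:
  (1) [action] = kg·m²·s⁻¹  ← same
  (2) [kg·m²·s⁻²] / [kg] = m²·s⁻²
  (3) [heat-flow rate] = kg·m²·s⁻³
  (4) [kg·m·s⁻¹] / [s] = kg·m·s⁻²
  (5) m³·s⁻¹
Only (1) matches kg·m²·s⁻¹.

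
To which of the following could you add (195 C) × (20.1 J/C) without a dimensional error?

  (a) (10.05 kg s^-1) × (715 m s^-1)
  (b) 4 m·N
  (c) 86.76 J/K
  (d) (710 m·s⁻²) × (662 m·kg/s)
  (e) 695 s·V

Reference: [s·A] · [kg·m²·s⁻³·A⁻¹] = kg·m²·s⁻².
Each option:
  (a) [kg·s⁻¹] · [m·s⁻¹] = kg·m·s⁻²
  (b) N·m = kg·m·s⁻²·m = kg·m²·s⁻²  ← same
  (c) J·K⁻¹ = N·m·K⁻¹ = kg·m²·s⁻²·K⁻¹
  (d) [m·s⁻²] · [kg·m·s⁻¹] = kg·m²·s⁻³
  (e) V·s = J·C⁻¹·s = kg·m²·s⁻²·A⁻¹
Only (b) matches kg·m²·s⁻².

(b)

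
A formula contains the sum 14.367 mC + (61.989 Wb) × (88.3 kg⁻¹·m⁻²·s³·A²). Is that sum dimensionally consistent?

Yes

Work out the base dimensions of each:
  14.367 mC:  C = s·A
  (61.989 Wb) × (88.3 kg⁻¹·m⁻²·s³·A²):  [kg·m²·s⁻²·A⁻¹] · [kg⁻¹·m⁻²·s³·A²] = s·A
Both are s·A, so they have the same dimensions and can be added.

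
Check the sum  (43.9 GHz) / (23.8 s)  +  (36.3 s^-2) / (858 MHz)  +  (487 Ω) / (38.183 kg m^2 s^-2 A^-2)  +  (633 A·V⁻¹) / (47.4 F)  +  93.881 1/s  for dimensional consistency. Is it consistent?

In SI base units:
  (43.9 GHz) / (23.8 s):  [s⁻¹] / [s] = s⁻²
  (36.3 s^-2) / (858 MHz):  [s⁻²] / [s⁻¹] = s⁻¹
  (487 Ω) / (38.183 kg m^2 s^-2 A^-2):  [kg·m²·s⁻³·A⁻²] / [kg·m²·s⁻²·A⁻²] = s⁻¹
  (633 A·V⁻¹) / (47.4 F):  [kg⁻¹·m⁻²·s³·A²] / [kg⁻¹·m⁻²·s⁴·A²] = s⁻¹
  93.881 1/s:  s⁻¹
The terms do not share a single dimension (s⁻² vs s⁻¹).

No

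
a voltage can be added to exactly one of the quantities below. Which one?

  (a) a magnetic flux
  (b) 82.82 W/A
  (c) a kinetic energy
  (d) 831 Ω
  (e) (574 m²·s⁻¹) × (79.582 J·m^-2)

Reference: [voltage] = kg·m²·s⁻³·A⁻¹.
Each option:
  (a) [magnetic flux] = kg·m²·s⁻²·A⁻¹
  (b) W·A⁻¹ = J·s⁻¹·A⁻¹ = kg·m²·s⁻³·A⁻¹  ← same
  (c) [kinetic energy] = kg·m²·s⁻²
  (d) Ω = V·A⁻¹ = kg·m²·s⁻³·A⁻²
  (e) [m²·s⁻¹] · [kg·s⁻²] = kg·m²·s⁻³
Only (b) matches kg·m²·s⁻³·A⁻¹.

(b)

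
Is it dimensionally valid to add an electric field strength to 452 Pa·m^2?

Reduce each to base SI dimensions:
  an electric field strength:  [electric field strength] = kg·m·s⁻³·A⁻¹
  452 Pa·m^2:  Pa·m² = N·m⁻²·m² = kg·m·s⁻²
kg·m·s⁻³·A⁻¹ ≠ kg·m·s⁻², so they cannot be added.

No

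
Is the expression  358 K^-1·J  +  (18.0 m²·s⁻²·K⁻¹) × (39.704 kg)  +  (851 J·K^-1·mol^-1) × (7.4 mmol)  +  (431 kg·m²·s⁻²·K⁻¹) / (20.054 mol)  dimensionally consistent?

In SI base units:
  358 K^-1·J:  J·K⁻¹ = N·m·K⁻¹ = kg·m²·s⁻²·K⁻¹
  (18.0 m²·s⁻²·K⁻¹) × (39.704 kg):  [m²·s⁻²·K⁻¹] · [kg] = kg·m²·s⁻²·K⁻¹
  (851 J·K^-1·mol^-1) × (7.4 mmol):  [kg·m²·s⁻²·K⁻¹·mol⁻¹] · [mol] = kg·m²·s⁻²·K⁻¹
  (431 kg·m²·s⁻²·K⁻¹) / (20.054 mol):  [kg·m²·s⁻²·K⁻¹] / [mol] = kg·m²·s⁻²·K⁻¹·mol⁻¹
The terms do not share a single dimension (kg·m²·s⁻²·K⁻¹ vs kg·m²·s⁻²·K⁻¹·mol⁻¹).

No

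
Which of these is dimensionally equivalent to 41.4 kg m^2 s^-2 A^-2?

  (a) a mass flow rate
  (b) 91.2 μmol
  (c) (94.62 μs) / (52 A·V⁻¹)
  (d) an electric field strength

(c)

Reference: kg·m²·s⁻²·A⁻².
Each option:
  (a) [mass flow rate] = kg·s⁻¹
  (b) mol
  (c) [s] / [kg⁻¹·m⁻²·s³·A²] = kg·m²·s⁻²·A⁻²  ← same
  (d) [electric field strength] = kg·m·s⁻³·A⁻¹
Only (c) matches kg·m²·s⁻²·A⁻².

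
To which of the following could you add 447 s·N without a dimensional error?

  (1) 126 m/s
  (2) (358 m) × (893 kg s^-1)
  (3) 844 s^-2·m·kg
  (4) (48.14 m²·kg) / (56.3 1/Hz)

Reference: N·s = kg·m·s⁻²·s = kg·m·s⁻¹.
Each option:
  (1) m·s⁻¹
  (2) [m] · [kg·s⁻¹] = kg·m·s⁻¹  ← same
  (3) kg·m·s⁻²
  (4) [kg·m²] / [s] = kg·m²·s⁻¹
Only (2) matches kg·m·s⁻¹.

(2)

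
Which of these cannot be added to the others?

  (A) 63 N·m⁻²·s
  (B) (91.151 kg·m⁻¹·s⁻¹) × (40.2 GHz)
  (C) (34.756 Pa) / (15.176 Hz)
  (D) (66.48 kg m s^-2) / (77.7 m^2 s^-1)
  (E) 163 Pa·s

(B)

Dimensions:
  (A) N·s·m⁻² = kg·m·s⁻²·s·m⁻² = kg·m⁻¹·s⁻¹
  (B) [kg·m⁻¹·s⁻¹] · [s⁻¹] = kg·m⁻¹·s⁻²
  (C) [kg·m⁻¹·s⁻²] / [s⁻¹] = kg·m⁻¹·s⁻¹
  (D) [kg·m·s⁻²] / [m²·s⁻¹] = kg·m⁻¹·s⁻¹
  (E) Pa·s = N·m⁻²·s = kg·m⁻¹·s⁻¹
All reduce to kg·m⁻¹·s⁻¹ except (B), which is kg·m⁻¹·s⁻².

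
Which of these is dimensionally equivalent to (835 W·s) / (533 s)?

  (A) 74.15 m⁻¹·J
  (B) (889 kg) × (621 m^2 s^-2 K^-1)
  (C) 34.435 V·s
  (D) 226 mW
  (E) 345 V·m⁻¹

(D)

Reference: [kg·m²·s⁻²] / [s] = kg·m²·s⁻³.
Each option:
  (A) J·m⁻¹ = N·m·m⁻¹ = kg·m·s⁻²
  (B) [kg] · [m²·s⁻²·K⁻¹] = kg·m²·s⁻²·K⁻¹
  (C) V·s = J·C⁻¹·s = kg·m²·s⁻²·A⁻¹
  (D) W = J·s⁻¹ = kg·m²·s⁻³  ← same
  (E) V·m⁻¹ = J·C⁻¹·m⁻¹ = kg·m·s⁻³·A⁻¹
Only (D) matches kg·m²·s⁻³.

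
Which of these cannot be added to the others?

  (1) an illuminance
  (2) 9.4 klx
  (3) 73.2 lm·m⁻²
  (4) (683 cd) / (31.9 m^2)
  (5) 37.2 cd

(5)

Dimensions:
  (1) [illuminance] = m⁻²·cd
  (2) lx = lm·m⁻² = m⁻²·cd
  (3) lm·m⁻² = cd·m⁻² = m⁻²·cd
  (4) [cd] / [m²] = m⁻²·cd
  (5) cd
All reduce to m⁻²·cd except (5), which is cd.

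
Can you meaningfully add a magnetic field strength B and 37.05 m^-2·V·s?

In SI base units:
  a magnetic field strength B:  [magnetic field strength B] = kg·s⁻²·A⁻¹
  37.05 m^-2·V·s:  V·s·m⁻² = J·C⁻¹·s·m⁻² = kg·s⁻²·A⁻¹
Both are kg·s⁻²·A⁻¹, so they have the same dimensions and can be added.

Yes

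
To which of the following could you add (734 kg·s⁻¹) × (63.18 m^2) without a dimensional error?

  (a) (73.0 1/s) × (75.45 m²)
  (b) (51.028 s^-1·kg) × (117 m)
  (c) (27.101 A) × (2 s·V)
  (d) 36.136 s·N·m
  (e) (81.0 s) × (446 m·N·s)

(d)

Reference: [kg·s⁻¹] · [m²] = kg·m²·s⁻¹.
Each option:
  (a) [s⁻¹] · [m²] = m²·s⁻¹
  (b) [kg·s⁻¹] · [m] = kg·m·s⁻¹
  (c) [A] · [kg·m²·s⁻²·A⁻¹] = kg·m²·s⁻²
  (d) N·m·s = kg·m·s⁻²·m·s = kg·m²·s⁻¹  ← same
  (e) [s] · [kg·m²·s⁻¹] = kg·m²
Only (d) matches kg·m²·s⁻¹.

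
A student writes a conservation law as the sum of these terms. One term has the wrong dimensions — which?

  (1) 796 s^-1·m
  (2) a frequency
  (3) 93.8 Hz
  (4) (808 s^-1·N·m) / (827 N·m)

(1)

In SI base units:
  (1) m·s⁻¹
  (2) [frequency] = s⁻¹
  (3) Hz = s⁻¹
  (4) [kg·m²·s⁻³] / [kg·m²·s⁻²] = s⁻¹
All reduce to s⁻¹ except (1), which is m·s⁻¹.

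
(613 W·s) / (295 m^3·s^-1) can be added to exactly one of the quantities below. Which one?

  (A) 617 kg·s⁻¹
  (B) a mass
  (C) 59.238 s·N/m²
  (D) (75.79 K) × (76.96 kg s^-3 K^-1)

Reference: [kg·m²·s⁻²] / [m³·s⁻¹] = kg·m⁻¹·s⁻¹.
Each option:
  (A) kg·s⁻¹
  (B) [mass] = kg
  (C) N·s·m⁻² = kg·m·s⁻²·s·m⁻² = kg·m⁻¹·s⁻¹  ← same
  (D) [K] · [kg·s⁻³·K⁻¹] = kg·s⁻³
Only (C) matches kg·m⁻¹·s⁻¹.

(C)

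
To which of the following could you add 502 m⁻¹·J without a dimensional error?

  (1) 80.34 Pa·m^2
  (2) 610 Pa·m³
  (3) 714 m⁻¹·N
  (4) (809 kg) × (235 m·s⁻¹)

(1)

Reference: J·m⁻¹ = N·m·m⁻¹ = kg·m·s⁻².
Each option:
  (1) Pa·m² = N·m⁻²·m² = kg·m·s⁻²  ← same
  (2) Pa·m³ = N·m⁻²·m³ = kg·m²·s⁻²
  (3) N·m⁻¹ = kg·m·s⁻²·m⁻¹ = kg·s⁻²
  (4) [kg] · [m·s⁻¹] = kg·m·s⁻¹
Only (1) matches kg·m·s⁻².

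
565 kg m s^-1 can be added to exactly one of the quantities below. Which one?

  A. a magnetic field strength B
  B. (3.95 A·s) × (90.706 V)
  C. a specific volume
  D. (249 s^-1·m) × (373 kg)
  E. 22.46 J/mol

Reference: kg·m·s⁻¹.
Each option:
  A. [magnetic field strength B] = kg·s⁻²·A⁻¹
  B. [s·A] · [kg·m²·s⁻³·A⁻¹] = kg·m²·s⁻²
  C. [specific volume] = kg⁻¹·m³
  D. [m·s⁻¹] · [kg] = kg·m·s⁻¹  ← same
  E. J·mol⁻¹ = N·m·mol⁻¹ = kg·m²·s⁻²·mol⁻¹
Only D. matches kg·m·s⁻¹.

D.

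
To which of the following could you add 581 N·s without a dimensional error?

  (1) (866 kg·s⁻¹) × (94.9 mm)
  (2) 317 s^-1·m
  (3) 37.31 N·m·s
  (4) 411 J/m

(1)

Reference: N·s = kg·m·s⁻²·s = kg·m·s⁻¹.
Each option:
  (1) [kg·s⁻¹] · [m] = kg·m·s⁻¹  ← same
  (2) m·s⁻¹
  (3) N·m·s = kg·m·s⁻²·m·s = kg·m²·s⁻¹
  (4) J·m⁻¹ = N·m·m⁻¹ = kg·m·s⁻²
Only (1) matches kg·m·s⁻¹.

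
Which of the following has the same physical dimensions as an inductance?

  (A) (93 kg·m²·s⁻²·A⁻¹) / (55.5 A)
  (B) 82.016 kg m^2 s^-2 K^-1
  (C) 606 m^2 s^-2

(A)

Reference: [inductance] = kg·m²·s⁻²·A⁻².
Each option:
  (A) [kg·m²·s⁻²·A⁻¹] / [A] = kg·m²·s⁻²·A⁻²  ← same
  (B) kg·m²·s⁻²·K⁻¹
  (C) m²·s⁻²
Only (A) matches kg·m²·s⁻²·A⁻².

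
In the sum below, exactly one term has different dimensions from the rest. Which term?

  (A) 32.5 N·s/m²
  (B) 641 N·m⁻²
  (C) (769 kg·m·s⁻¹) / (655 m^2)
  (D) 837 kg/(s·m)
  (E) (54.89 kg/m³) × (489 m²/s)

Reduce each to base SI dimensions:
  (A) N·s·m⁻² = kg·m·s⁻²·s·m⁻² = kg·m⁻¹·s⁻¹
  (B) N·m⁻² = kg·m·s⁻²·m⁻² = kg·m⁻¹·s⁻²
  (C) [kg·m·s⁻¹] / [m²] = kg·m⁻¹·s⁻¹
  (D) kg·m⁻¹·s⁻¹
  (E) [kg·m⁻³] · [m²·s⁻¹] = kg·m⁻¹·s⁻¹
All reduce to kg·m⁻¹·s⁻¹ except (B), which is kg·m⁻¹·s⁻².

(B)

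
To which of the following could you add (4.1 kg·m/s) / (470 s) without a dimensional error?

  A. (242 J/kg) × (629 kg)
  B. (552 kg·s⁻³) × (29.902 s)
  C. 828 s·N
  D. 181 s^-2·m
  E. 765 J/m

E.

Reference: [kg·m·s⁻¹] / [s] = kg·m·s⁻².
Each option:
  A. [m²·s⁻²] · [kg] = kg·m²·s⁻²
  B. [kg·s⁻³] · [s] = kg·s⁻²
  C. N·s = kg·m·s⁻²·s = kg·m·s⁻¹
  D. m·s⁻²
  E. J·m⁻¹ = N·m·m⁻¹ = kg·m·s⁻²  ← same
Only E. matches kg·m·s⁻².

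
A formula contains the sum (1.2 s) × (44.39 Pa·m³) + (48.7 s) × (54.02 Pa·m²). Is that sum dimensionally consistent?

Reduce each to base SI dimensions:
  (1.2 s) × (44.39 Pa·m³):  [s] · [kg·m²·s⁻²] = kg·m²·s⁻¹
  (48.7 s) × (54.02 Pa·m²):  [s] · [kg·m·s⁻²] = kg·m·s⁻¹
kg·m²·s⁻¹ ≠ kg·m·s⁻¹, so they cannot be added.

No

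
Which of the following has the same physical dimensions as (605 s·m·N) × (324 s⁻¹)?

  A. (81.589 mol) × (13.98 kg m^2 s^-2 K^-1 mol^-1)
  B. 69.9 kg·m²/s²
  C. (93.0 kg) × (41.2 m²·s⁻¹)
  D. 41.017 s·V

Reference: [kg·m²·s⁻¹] · [s⁻¹] = kg·m²·s⁻².
Each option:
  A. [mol] · [kg·m²·s⁻²·K⁻¹·mol⁻¹] = kg·m²·s⁻²·K⁻¹
  B. kg·m²·s⁻²  ← same
  C. [kg] · [m²·s⁻¹] = kg·m²·s⁻¹
  D. V·s = J·C⁻¹·s = kg·m²·s⁻²·A⁻¹
Only B. matches kg·m²·s⁻².

B.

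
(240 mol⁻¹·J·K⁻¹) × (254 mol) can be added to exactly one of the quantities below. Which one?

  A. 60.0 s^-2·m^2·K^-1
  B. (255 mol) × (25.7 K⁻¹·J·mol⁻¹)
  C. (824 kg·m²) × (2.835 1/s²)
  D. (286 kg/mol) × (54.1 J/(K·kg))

Reference: [kg·m²·s⁻²·K⁻¹·mol⁻¹] · [mol] = kg·m²·s⁻²·K⁻¹.
Each option:
  A. m²·s⁻²·K⁻¹
  B. [mol] · [kg·m²·s⁻²·K⁻¹·mol⁻¹] = kg·m²·s⁻²·K⁻¹  ← same
  C. [kg·m²] · [s⁻²] = kg·m²·s⁻²
  D. [kg·mol⁻¹] · [m²·s⁻²·K⁻¹] = kg·m²·s⁻²·K⁻¹·mol⁻¹
Only B. matches kg·m²·s⁻²·K⁻¹.

B.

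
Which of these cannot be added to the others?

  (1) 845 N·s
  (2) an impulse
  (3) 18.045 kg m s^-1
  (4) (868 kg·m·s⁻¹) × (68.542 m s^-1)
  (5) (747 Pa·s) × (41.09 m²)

(4)

In SI base units:
  (1) N·s = kg·m·s⁻²·s = kg·m·s⁻¹
  (2) [impulse] = kg·m·s⁻¹
  (3) kg·m·s⁻¹
  (4) [kg·m·s⁻¹] · [m·s⁻¹] = kg·m²·s⁻²
  (5) [kg·m⁻¹·s⁻¹] · [m²] = kg·m·s⁻¹
All reduce to kg·m·s⁻¹ except (4), which is kg·m²·s⁻².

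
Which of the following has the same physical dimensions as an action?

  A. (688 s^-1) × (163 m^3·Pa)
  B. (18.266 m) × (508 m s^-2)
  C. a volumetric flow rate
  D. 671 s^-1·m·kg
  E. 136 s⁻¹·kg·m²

Reference: [action] = kg·m²·s⁻¹.
Each option:
  A. [s⁻¹] · [kg·m²·s⁻²] = kg·m²·s⁻³
  B. [m] · [m·s⁻²] = m²·s⁻²
  C. [volumetric flow rate] = m³·s⁻¹
  D. kg·m·s⁻¹
  E. kg·m²·s⁻¹  ← same
Only E. matches kg·m²·s⁻¹.

E.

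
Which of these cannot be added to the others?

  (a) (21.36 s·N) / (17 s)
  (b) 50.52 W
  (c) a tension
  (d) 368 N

(b)

Work out the base dimensions of each:
  (a) [kg·m·s⁻¹] / [s] = kg·m·s⁻²
  (b) W = J·s⁻¹ = kg·m²·s⁻³
  (c) [tension] = kg·m·s⁻²
  (d) N = kg·m·s⁻²
All reduce to kg·m·s⁻² except (b), which is kg·m²·s⁻³.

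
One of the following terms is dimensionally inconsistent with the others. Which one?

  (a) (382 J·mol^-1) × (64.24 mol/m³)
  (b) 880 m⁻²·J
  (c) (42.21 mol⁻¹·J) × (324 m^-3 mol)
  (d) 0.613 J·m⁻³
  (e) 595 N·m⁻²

(b)

In SI base units:
  (a) [kg·m²·s⁻²·mol⁻¹] · [m⁻³·mol] = kg·m⁻¹·s⁻²
  (b) J·m⁻² = N·m·m⁻² = kg·s⁻²
  (c) [kg·m²·s⁻²·mol⁻¹] · [m⁻³·mol] = kg·m⁻¹·s⁻²
  (d) J·m⁻³ = N·m·m⁻³ = kg·m⁻¹·s⁻²
  (e) N·m⁻² = kg·m·s⁻²·m⁻² = kg·m⁻¹·s⁻²
All reduce to kg·m⁻¹·s⁻² except (b), which is kg·s⁻².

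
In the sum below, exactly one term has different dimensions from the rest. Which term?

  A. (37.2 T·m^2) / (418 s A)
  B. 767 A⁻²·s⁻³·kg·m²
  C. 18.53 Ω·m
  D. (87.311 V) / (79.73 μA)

Reduce each to base SI dimensions:
  A. [kg·m²·s⁻²·A⁻¹] / [s·A] = kg·m²·s⁻³·A⁻²
  B. kg·m²·s⁻³·A⁻²
  C. Ω·m = V·A⁻¹·m = kg·m³·s⁻³·A⁻²
  D. [kg·m²·s⁻³·A⁻¹] / [A] = kg·m²·s⁻³·A⁻²
All reduce to kg·m²·s⁻³·A⁻² except C., which is kg·m³·s⁻³·A⁻².

C.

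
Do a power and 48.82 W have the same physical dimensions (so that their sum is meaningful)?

Work out the base dimensions of each:
  a power:  [power] = kg·m²·s⁻³
  48.82 W:  W = J·s⁻¹ = kg·m²·s⁻³
Both are kg·m²·s⁻³, so they have the same dimensions and can be added.

Yes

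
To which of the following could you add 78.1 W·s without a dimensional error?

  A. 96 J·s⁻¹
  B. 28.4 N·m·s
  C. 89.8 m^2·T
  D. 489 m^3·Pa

Reference: W·s = J·s⁻¹·s = kg·m²·s⁻².
Each option:
  A. J·s⁻¹ = N·m·s⁻¹ = kg·m²·s⁻³
  B. N·m·s = kg·m·s⁻²·m·s = kg·m²·s⁻¹
  C. T·m² = Wb·m⁻²·m² = kg·m²·s⁻²·A⁻¹
  D. Pa·m³ = N·m⁻²·m³ = kg·m²·s⁻²  ← same
Only D. matches kg·m²·s⁻².

D.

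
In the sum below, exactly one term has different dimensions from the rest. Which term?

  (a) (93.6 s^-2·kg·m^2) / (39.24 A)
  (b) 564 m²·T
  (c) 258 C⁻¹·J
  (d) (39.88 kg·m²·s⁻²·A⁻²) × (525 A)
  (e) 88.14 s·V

(c)

Dimensions:
  (a) [kg·m²·s⁻²] / [A] = kg·m²·s⁻²·A⁻¹
  (b) T·m² = Wb·m⁻²·m² = kg·m²·s⁻²·A⁻¹
  (c) J·C⁻¹ = N·m·(s·A)⁻¹ = kg·m²·s⁻³·A⁻¹
  (d) [kg·m²·s⁻²·A⁻²] · [A] = kg·m²·s⁻²·A⁻¹
  (e) V·s = J·C⁻¹·s = kg·m²·s⁻²·A⁻¹
All reduce to kg·m²·s⁻²·A⁻¹ except (c), which is kg·m²·s⁻³·A⁻¹.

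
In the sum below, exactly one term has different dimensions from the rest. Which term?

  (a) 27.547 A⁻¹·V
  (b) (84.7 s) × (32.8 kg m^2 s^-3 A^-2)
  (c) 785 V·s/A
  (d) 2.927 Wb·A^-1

Dimensions:
  (a) V·A⁻¹ = J·C⁻¹·A⁻¹ = kg·m²·s⁻³·A⁻²
  (b) [s] · [kg·m²·s⁻³·A⁻²] = kg·m²·s⁻²·A⁻²
  (c) V·s·A⁻¹ = J·C⁻¹·s·A⁻¹ = kg·m²·s⁻²·A⁻²
  (d) Wb·A⁻¹ = V·s·A⁻¹ = kg·m²·s⁻²·A⁻²
All reduce to kg·m²·s⁻²·A⁻² except (a), which is kg·m²·s⁻³·A⁻².

(a)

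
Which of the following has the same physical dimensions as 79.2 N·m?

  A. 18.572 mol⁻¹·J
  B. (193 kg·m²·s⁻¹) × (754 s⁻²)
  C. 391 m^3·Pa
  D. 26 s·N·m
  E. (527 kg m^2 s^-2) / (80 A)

C.

Reference: N·m = kg·m·s⁻²·m = kg·m²·s⁻².
Each option:
  A. J·mol⁻¹ = N·m·mol⁻¹ = kg·m²·s⁻²·mol⁻¹
  B. [kg·m²·s⁻¹] · [s⁻²] = kg·m²·s⁻³
  C. Pa·m³ = N·m⁻²·m³ = kg·m²·s⁻²  ← same
  D. N·m·s = kg·m·s⁻²·m·s = kg·m²·s⁻¹
  E. [kg·m²·s⁻²] / [A] = kg·m²·s⁻²·A⁻¹
Only C. matches kg·m²·s⁻².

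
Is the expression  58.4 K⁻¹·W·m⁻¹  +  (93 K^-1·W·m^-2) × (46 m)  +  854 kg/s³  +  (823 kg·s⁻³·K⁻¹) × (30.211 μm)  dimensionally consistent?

No

Dimensions:
  58.4 K⁻¹·W·m⁻¹:  W·m⁻¹·K⁻¹ = J·s⁻¹·m⁻¹·K⁻¹ = kg·m·s⁻³·K⁻¹
  (93 K^-1·W·m^-2) × (46 m):  [kg·s⁻³·K⁻¹] · [m] = kg·m·s⁻³·K⁻¹
  854 kg/s³:  kg·s⁻³
  (823 kg·s⁻³·K⁻¹) × (30.211 μm):  [kg·s⁻³·K⁻¹] · [m] = kg·m·s⁻³·K⁻¹
The terms do not share a single dimension (kg·m·s⁻³·K⁻¹ vs kg·s⁻³).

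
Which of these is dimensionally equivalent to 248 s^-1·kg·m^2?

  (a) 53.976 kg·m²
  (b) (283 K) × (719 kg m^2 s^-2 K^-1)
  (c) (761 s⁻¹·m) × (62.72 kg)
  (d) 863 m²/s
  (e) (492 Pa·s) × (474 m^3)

Reference: kg·m²·s⁻¹.
Each option:
  (a) kg·m²
  (b) [K] · [kg·m²·s⁻²·K⁻¹] = kg·m²·s⁻²
  (c) [m·s⁻¹] · [kg] = kg·m·s⁻¹
  (d) m²·s⁻¹
  (e) [kg·m⁻¹·s⁻¹] · [m³] = kg·m²·s⁻¹  ← same
Only (e) matches kg·m²·s⁻¹.

(e)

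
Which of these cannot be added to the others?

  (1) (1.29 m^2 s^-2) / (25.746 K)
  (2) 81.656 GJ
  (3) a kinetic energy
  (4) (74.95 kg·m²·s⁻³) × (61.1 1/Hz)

Expand each in SI base units:
  (1) [m²·s⁻²] / [K] = m²·s⁻²·K⁻¹
  (2) J = N·m = kg·m²·s⁻²
  (3) [kinetic energy] = kg·m²·s⁻²
  (4) [kg·m²·s⁻³] · [s] = kg·m²·s⁻²
All reduce to kg·m²·s⁻² except (1), which is m²·s⁻²·K⁻¹.

(1)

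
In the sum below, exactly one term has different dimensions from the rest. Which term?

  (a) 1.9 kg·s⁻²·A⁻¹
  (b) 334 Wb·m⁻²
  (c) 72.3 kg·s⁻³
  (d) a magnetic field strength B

(c)

Dimensions:
  (a) kg·s⁻²·A⁻¹
  (b) Wb·m⁻² = V·s·m⁻² = kg·s⁻²·A⁻¹
  (c) kg·s⁻³
  (d) [magnetic field strength B] = kg·s⁻²·A⁻¹
All reduce to kg·s⁻²·A⁻¹ except (c), which is kg·s⁻³.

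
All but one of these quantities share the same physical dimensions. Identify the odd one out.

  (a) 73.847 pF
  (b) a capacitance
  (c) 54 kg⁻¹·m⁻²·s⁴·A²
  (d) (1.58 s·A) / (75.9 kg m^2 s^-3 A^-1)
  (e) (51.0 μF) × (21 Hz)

(e)

Reduce each to base SI dimensions:
  (a) F = C·V⁻¹ = kg⁻¹·m⁻²·s⁴·A²
  (b) [capacitance] = kg⁻¹·m⁻²·s⁴·A²
  (c) kg⁻¹·m⁻²·s⁴·A²
  (d) [s·A] / [kg·m²·s⁻³·A⁻¹] = kg⁻¹·m⁻²·s⁴·A²
  (e) [kg⁻¹·m⁻²·s⁴·A²] · [s⁻¹] = kg⁻¹·m⁻²·s³·A²
All reduce to kg⁻¹·m⁻²·s⁴·A² except (e), which is kg⁻¹·m⁻²·s³·A².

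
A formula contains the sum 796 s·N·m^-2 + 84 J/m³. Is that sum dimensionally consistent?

No

In SI base units:
  796 s·N·m^-2:  N·s·m⁻² = kg·m·s⁻²·s·m⁻² = kg·m⁻¹·s⁻¹
  84 J/m³:  J·m⁻³ = N·m·m⁻³ = kg·m⁻¹·s⁻²
kg·m⁻¹·s⁻¹ ≠ kg·m⁻¹·s⁻², so they cannot be added.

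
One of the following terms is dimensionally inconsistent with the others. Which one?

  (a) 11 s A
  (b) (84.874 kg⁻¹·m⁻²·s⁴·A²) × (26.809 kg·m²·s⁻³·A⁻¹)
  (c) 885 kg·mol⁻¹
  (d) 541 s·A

Expand each in SI base units:
  (a) s·A
  (b) [kg⁻¹·m⁻²·s⁴·A²] · [kg·m²·s⁻³·A⁻¹] = s·A
  (c) kg·mol⁻¹
  (d) A·s = s·A
All reduce to s·A except (c), which is kg·mol⁻¹.

(c)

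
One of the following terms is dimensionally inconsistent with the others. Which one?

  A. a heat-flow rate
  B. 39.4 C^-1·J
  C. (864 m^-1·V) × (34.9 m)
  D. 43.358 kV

Reduce each to base SI dimensions:
  A. [heat-flow rate] = kg·m²·s⁻³
  B. J·C⁻¹ = N·m·(s·A)⁻¹ = kg·m²·s⁻³·A⁻¹
  C. [kg·m·s⁻³·A⁻¹] · [m] = kg·m²·s⁻³·A⁻¹
  D. V = J·C⁻¹ = kg·m²·s⁻³·A⁻¹
All reduce to kg·m²·s⁻³·A⁻¹ except A., which is kg·m²·s⁻³.

A.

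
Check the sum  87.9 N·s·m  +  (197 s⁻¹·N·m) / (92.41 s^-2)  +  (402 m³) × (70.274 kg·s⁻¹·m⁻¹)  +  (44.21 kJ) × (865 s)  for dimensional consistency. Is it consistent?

Yes

Expand each in SI base units:
  87.9 N·s·m:  N·m·s = kg·m·s⁻²·m·s = kg·m²·s⁻¹
  (197 s⁻¹·N·m) / (92.41 s^-2):  [kg·m²·s⁻³] / [s⁻²] = kg·m²·s⁻¹
  (402 m³) × (70.274 kg·s⁻¹·m⁻¹):  [m³] · [kg·m⁻¹·s⁻¹] = kg·m²·s⁻¹
  (44.21 kJ) × (865 s):  [kg·m²·s⁻²] · [s] = kg·m²·s⁻¹
Every term reduces to kg·m²·s⁻¹.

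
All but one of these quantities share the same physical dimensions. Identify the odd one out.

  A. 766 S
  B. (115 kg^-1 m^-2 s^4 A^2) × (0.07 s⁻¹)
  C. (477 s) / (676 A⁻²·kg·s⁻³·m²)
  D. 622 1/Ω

Reduce each to base SI dimensions:
  A. S = Ω⁻¹ = kg⁻¹·m⁻²·s³·A²
  B. [kg⁻¹·m⁻²·s⁴·A²] · [s⁻¹] = kg⁻¹·m⁻²·s³·A²
  C. [s] / [kg·m²·s⁻³·A⁻²] = kg⁻¹·m⁻²·s⁴·A²
  D. Ω⁻¹ = (V·A⁻¹)⁻¹ = kg⁻¹·m⁻²·s³·A²
All reduce to kg⁻¹·m⁻²·s³·A² except C., which is kg⁻¹·m⁻²·s⁴·A².

C.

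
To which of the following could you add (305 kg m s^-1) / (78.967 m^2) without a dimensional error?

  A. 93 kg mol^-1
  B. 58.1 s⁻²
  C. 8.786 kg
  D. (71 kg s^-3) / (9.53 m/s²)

Reference: [kg·m·s⁻¹] / [m²] = kg·m⁻¹·s⁻¹.
Each option:
  A. kg·mol⁻¹
  B. s⁻²
  C. kg
  D. [kg·s⁻³] / [m·s⁻²] = kg·m⁻¹·s⁻¹  ← same
Only D. matches kg·m⁻¹·s⁻¹.

D.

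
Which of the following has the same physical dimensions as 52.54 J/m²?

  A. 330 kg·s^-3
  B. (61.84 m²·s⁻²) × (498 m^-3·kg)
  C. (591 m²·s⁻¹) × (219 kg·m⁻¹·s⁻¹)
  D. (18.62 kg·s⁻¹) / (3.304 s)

Reference: J·m⁻² = N·m·m⁻² = kg·s⁻².
Each option:
  A. kg·s⁻³
  B. [m²·s⁻²] · [kg·m⁻³] = kg·m⁻¹·s⁻²
  C. [m²·s⁻¹] · [kg·m⁻¹·s⁻¹] = kg·m·s⁻²
  D. [kg·s⁻¹] / [s] = kg·s⁻²  ← same
Only D. matches kg·s⁻².

D.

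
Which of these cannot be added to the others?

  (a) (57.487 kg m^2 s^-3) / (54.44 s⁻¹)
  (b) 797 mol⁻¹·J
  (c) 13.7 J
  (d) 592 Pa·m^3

(b)

Work out the base dimensions of each:
  (a) [kg·m²·s⁻³] / [s⁻¹] = kg·m²·s⁻²
  (b) J·mol⁻¹ = N·m·mol⁻¹ = kg·m²·s⁻²·mol⁻¹
  (c) J = N·m = kg·m²·s⁻²
  (d) Pa·m³ = N·m⁻²·m³ = kg·m²·s⁻²
All reduce to kg·m²·s⁻² except (b), which is kg·m²·s⁻²·mol⁻¹.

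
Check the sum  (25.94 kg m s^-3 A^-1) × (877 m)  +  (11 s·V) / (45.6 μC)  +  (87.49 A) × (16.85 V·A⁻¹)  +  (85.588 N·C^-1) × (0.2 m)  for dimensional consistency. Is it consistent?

Dimensions:
  (25.94 kg m s^-3 A^-1) × (877 m):  [kg·m·s⁻³·A⁻¹] · [m] = kg·m²·s⁻³·A⁻¹
  (11 s·V) / (45.6 μC):  [kg·m²·s⁻²·A⁻¹] / [s·A] = kg·m²·s⁻³·A⁻²
  (87.49 A) × (16.85 V·A⁻¹):  [A] · [kg·m²·s⁻³·A⁻²] = kg·m²·s⁻³·A⁻¹
  (85.588 N·C^-1) × (0.2 m):  [kg·m·s⁻³·A⁻¹] · [m] = kg·m²·s⁻³·A⁻¹
The terms do not share a single dimension (kg·m²·s⁻³·A⁻² vs kg·m²·s⁻³·A⁻¹).

No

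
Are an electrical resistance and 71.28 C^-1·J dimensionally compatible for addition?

No

Work out the base dimensions of each:
  an electrical resistance:  [electrical resistance] = kg·m²·s⁻³·A⁻²
  71.28 C^-1·J:  J·C⁻¹ = N·m·(s·A)⁻¹ = kg·m²·s⁻³·A⁻¹
kg·m²·s⁻³·A⁻² ≠ kg·m²·s⁻³·A⁻¹, so they cannot be added.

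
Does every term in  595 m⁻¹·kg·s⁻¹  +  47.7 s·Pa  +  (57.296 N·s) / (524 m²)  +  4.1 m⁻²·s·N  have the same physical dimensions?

Reduce each to base SI dimensions:
  595 m⁻¹·kg·s⁻¹:  kg·m⁻¹·s⁻¹
  47.7 s·Pa:  Pa·s = N·m⁻²·s = kg·m⁻¹·s⁻¹
  (57.296 N·s) / (524 m²):  [kg·m·s⁻¹] / [m²] = kg·m⁻¹·s⁻¹
  4.1 m⁻²·s·N:  N·s·m⁻² = kg·m·s⁻²·s·m⁻² = kg·m⁻¹·s⁻¹
Every term reduces to kg·m⁻¹·s⁻¹.

Yes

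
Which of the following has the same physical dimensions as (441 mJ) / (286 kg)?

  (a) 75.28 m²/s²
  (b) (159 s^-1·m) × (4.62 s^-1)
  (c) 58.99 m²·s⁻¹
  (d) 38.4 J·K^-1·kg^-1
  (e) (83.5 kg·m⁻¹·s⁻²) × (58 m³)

Reference: [kg·m²·s⁻²] / [kg] = m²·s⁻².
Each option:
  (a) m²·s⁻²  ← same
  (b) [m·s⁻¹] · [s⁻¹] = m·s⁻²
  (c) m²·s⁻¹
  (d) J·kg⁻¹·K⁻¹ = N·m·kg⁻¹·K⁻¹ = m²·s⁻²·K⁻¹
  (e) [kg·m⁻¹·s⁻²] · [m³] = kg·m²·s⁻²
Only (a) matches m²·s⁻².

(a)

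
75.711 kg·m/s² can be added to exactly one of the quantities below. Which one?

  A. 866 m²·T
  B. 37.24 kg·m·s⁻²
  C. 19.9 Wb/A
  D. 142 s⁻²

B.

Reference: kg·m·s⁻².
Each option:
  A. T·m² = Wb·m⁻²·m² = kg·m²·s⁻²·A⁻¹
  B. kg·m·s⁻²  ← same
  C. Wb·A⁻¹ = V·s·A⁻¹ = kg·m²·s⁻²·A⁻²
  D. s⁻²
Only B. matches kg·m·s⁻².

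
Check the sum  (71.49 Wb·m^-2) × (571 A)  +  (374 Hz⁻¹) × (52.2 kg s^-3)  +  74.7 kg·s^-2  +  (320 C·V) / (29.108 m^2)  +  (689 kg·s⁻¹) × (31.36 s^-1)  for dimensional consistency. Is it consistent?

Yes

Dimensions:
  (71.49 Wb·m^-2) × (571 A):  [kg·s⁻²·A⁻¹] · [A] = kg·s⁻²
  (374 Hz⁻¹) × (52.2 kg s^-3):  [s] · [kg·s⁻³] = kg·s⁻²
  74.7 kg·s^-2:  kg·s⁻²
  (320 C·V) / (29.108 m^2):  [kg·m²·s⁻²] / [m²] = kg·s⁻²
  (689 kg·s⁻¹) × (31.36 s^-1):  [kg·s⁻¹] · [s⁻¹] = kg·s⁻²
Every term reduces to kg·s⁻².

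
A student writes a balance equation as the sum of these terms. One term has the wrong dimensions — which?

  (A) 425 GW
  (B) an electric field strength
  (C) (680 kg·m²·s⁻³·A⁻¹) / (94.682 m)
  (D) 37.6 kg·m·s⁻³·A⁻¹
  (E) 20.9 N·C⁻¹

Expand each in SI base units:
  (A) W = J·s⁻¹ = kg·m²·s⁻³
  (B) [electric field strength] = kg·m·s⁻³·A⁻¹
  (C) [kg·m²·s⁻³·A⁻¹] / [m] = kg·m·s⁻³·A⁻¹
  (D) kg·m·s⁻³·A⁻¹
  (E) N·C⁻¹ = kg·m·s⁻²·(s·A)⁻¹ = kg·m·s⁻³·A⁻¹
All reduce to kg·m·s⁻³·A⁻¹ except (A), which is kg·m²·s⁻³.

(A)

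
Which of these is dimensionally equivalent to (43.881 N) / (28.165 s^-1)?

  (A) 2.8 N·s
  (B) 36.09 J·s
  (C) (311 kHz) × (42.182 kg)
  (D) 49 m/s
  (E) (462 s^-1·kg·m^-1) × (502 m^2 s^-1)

Reference: [kg·m·s⁻²] / [s⁻¹] = kg·m·s⁻¹.
Each option:
  (A) N·s = kg·m·s⁻²·s = kg·m·s⁻¹  ← same
  (B) J·s = N·m·s = kg·m²·s⁻¹
  (C) [s⁻¹] · [kg] = kg·s⁻¹
  (D) m·s⁻¹
  (E) [kg·m⁻¹·s⁻¹] · [m²·s⁻¹] = kg·m·s⁻²
Only (A) matches kg·m·s⁻¹.

(A)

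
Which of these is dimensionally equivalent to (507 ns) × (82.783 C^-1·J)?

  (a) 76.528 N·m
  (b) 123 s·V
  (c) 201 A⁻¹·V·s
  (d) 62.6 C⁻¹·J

Reference: [s] · [kg·m²·s⁻³·A⁻¹] = kg·m²·s⁻²·A⁻¹.
Each option:
  (a) N·m = kg·m·s⁻²·m = kg·m²·s⁻²
  (b) V·s = J·C⁻¹·s = kg·m²·s⁻²·A⁻¹  ← same
  (c) V·s·A⁻¹ = J·C⁻¹·s·A⁻¹ = kg·m²·s⁻²·A⁻²
  (d) J·C⁻¹ = N·m·(s·A)⁻¹ = kg·m²·s⁻³·A⁻¹
Only (b) matches kg·m²·s⁻²·A⁻¹.

(b)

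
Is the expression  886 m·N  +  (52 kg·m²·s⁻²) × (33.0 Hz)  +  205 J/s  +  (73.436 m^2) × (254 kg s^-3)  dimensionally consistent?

Dimensions:
  886 m·N:  N·m = kg·m·s⁻²·m = kg·m²·s⁻²
  (52 kg·m²·s⁻²) × (33.0 Hz):  [kg·m²·s⁻²] · [s⁻¹] = kg·m²·s⁻³
  205 J/s:  J·s⁻¹ = N·m·s⁻¹ = kg·m²·s⁻³
  (73.436 m^2) × (254 kg s^-3):  [m²] · [kg·s⁻³] = kg·m²·s⁻³
The terms do not share a single dimension (kg·m²·s⁻² vs kg·m²·s⁻³).

No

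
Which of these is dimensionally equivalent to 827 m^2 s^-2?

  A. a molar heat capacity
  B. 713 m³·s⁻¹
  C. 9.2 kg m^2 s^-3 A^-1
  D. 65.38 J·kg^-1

D.

Reference: m²·s⁻².
Each option:
  A. [molar heat capacity] = kg·m²·s⁻²·K⁻¹·mol⁻¹
  B. m³·s⁻¹
  C. kg·m²·s⁻³·A⁻¹
  D. J·kg⁻¹ = N·m·kg⁻¹ = m²·s⁻²  ← same
Only D. matches m²·s⁻².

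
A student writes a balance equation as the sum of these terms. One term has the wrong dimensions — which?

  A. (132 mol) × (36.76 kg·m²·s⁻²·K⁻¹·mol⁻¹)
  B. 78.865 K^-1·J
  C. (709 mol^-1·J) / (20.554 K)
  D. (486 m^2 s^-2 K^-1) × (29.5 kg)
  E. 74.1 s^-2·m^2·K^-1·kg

Dimensions:
  A. [mol] · [kg·m²·s⁻²·K⁻¹·mol⁻¹] = kg·m²·s⁻²·K⁻¹
  B. J·K⁻¹ = N·m·K⁻¹ = kg·m²·s⁻²·K⁻¹
  C. [kg·m²·s⁻²·mol⁻¹] / [K] = kg·m²·s⁻²·K⁻¹·mol⁻¹
  D. [m²·s⁻²·K⁻¹] · [kg] = kg·m²·s⁻²·K⁻¹
  E. kg·m²·s⁻²·K⁻¹
All reduce to kg·m²·s⁻²·K⁻¹ except C., which is kg·m²·s⁻²·K⁻¹·mol⁻¹.

C.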